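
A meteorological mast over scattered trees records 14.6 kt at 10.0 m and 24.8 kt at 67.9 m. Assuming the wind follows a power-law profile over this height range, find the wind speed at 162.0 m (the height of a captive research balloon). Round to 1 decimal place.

First find α: α = ln(V₂/V₁)/ln(z₂/z₁) = ln(24.8/14.6)/ln(67.9/10.0) = 0.52982/1.91545 = 0.2766
Extrapolate from 67.9 m to 162.0 m: V₃ = 24.8 × (162.0/67.9)^0.2766 = 24.8 × 1.2719 = 31.5435 kt

31.5 kt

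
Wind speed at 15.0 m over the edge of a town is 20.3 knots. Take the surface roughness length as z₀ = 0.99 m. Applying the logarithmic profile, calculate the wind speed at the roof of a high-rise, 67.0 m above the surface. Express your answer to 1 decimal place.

31.5 knots

Log law: V(z) ∝ ln(z/z₀), so V₂/V₁ = ln(z₂/z₀) / ln(z₁/z₀).
ln(67.0/0.99) = 4.2147, ln(15.0/0.99) = 2.7181
V₂ = 20.3 × 4.2147/2.7181 = 20.3 × 1.5506 = 31.4776 knots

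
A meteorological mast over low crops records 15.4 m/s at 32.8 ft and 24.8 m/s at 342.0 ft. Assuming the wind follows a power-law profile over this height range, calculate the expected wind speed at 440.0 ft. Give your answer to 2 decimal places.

26.10 m/s

First find α: α = ln(V₂/V₁)/ln(z₂/z₁) = ln(24.8/15.4)/ln(342.0/32.8) = 0.47648/2.34438 = 0.2032
Extrapolate from 342.0 ft to 440.0 ft: V₃ = 24.8 × (440.0/342.0)^0.2032 = 24.8 × 1.0525 = 26.1031 m/s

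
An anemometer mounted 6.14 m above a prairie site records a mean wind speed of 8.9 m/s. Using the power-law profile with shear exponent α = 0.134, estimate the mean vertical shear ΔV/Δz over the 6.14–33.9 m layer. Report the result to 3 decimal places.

Power law: V₂ = V₁ · (z₂/z₁)^α = 8.9 × (5.5212)^0.134 = 11.1898 m/s
ΔV/Δz = (11.1898 − 8.9)/(33.9 − 6.14) = 2.2898/27.7600 = 0.08249 m/s/m

0.082 m/s/m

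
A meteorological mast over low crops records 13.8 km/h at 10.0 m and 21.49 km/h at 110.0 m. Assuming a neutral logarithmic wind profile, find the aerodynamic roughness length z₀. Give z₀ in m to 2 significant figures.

Log law: V(z) ∝ ln(z/z₀). With r = V₁/V₂ = 13.8/21.49 = 0.64216,
r · ln(z₂/z₀) = ln(z₁/z₀) ⇒ ln z₀ = (ln z₁ − r·ln z₂)/(1 − r)
ln z₀ = (2.30259 − 0.64216×4.70048) / 0.35784 = -2.0005
z₀ = exp(-2.0005) = 0.1353 m

z₀ ≈ 0.14 m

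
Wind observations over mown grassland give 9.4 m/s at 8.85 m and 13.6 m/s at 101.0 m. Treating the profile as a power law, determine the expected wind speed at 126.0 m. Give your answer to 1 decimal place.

First find α: α = ln(V₂/V₁)/ln(z₂/z₁) = ln(13.6/9.4)/ln(101.0/8.85) = 0.36936/2.43470 = 0.1517
Extrapolate from 101.0 m to 126.0 m: V₃ = 13.6 × (126.0/101.0)^0.1517 = 13.6 × 1.0341 = 14.0640 m/s

14.1 m/s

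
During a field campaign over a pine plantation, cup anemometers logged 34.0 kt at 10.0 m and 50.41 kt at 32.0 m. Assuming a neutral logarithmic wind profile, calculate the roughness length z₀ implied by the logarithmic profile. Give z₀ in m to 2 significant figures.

z₀ ≈ 0.90 m

Log law: V(z) ∝ ln(z/z₀). With r = V₁/V₂ = 34.0/50.41 = 0.67447,
r · ln(z₂/z₀) = ln(z₁/z₀) ⇒ ln z₀ = (ln z₁ − r·ln z₂)/(1 − r)
ln z₀ = (2.30259 − 0.67447×3.46574) / 0.32553 = -0.1074
z₀ = exp(-0.1074) = 0.8982 m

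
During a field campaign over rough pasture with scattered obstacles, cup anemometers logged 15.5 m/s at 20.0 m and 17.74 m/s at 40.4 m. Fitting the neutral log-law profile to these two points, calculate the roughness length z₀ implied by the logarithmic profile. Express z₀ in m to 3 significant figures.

Log law: V(z) ∝ ln(z/z₀). With r = V₁/V₂ = 15.5/17.74 = 0.87373,
r · ln(z₂/z₀) = ln(z₁/z₀) ⇒ ln z₀ = (ln z₁ − r·ln z₂)/(1 − r)
ln z₀ = (2.99573 − 0.87373×3.69883) / 0.12627 = -1.8695
z₀ = exp(-1.8695) = 0.1542 m

z₀ ≈ 0.154 m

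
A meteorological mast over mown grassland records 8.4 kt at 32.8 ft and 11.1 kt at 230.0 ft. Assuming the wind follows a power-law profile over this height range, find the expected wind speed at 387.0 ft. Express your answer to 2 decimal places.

11.96 kt

First find α: α = ln(V₂/V₁)/ln(z₂/z₁) = ln(11.1/8.4)/ln(230.0/32.8) = 0.27871/1.94765 = 0.1431
Extrapolate from 230.0 ft to 387.0 ft: V₃ = 11.1 × (387.0/230.0)^0.1431 = 11.1 × 1.0773 = 11.9581 kt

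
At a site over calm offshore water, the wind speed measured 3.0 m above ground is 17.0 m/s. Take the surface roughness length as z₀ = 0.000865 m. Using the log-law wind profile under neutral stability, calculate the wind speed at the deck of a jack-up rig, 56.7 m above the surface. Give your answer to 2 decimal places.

23.13 m/s

Log law: V(z) ∝ ln(z/z₀), so V₂/V₁ = ln(z₂/z₀) / ln(z₁/z₀).
ln(56.7/0.000865) = 11.0906, ln(3.0/0.000865) = 8.1514
V₂ = 17.0 × 11.0906/8.1514 = 17.0 × 1.3606 = 23.1297 m/s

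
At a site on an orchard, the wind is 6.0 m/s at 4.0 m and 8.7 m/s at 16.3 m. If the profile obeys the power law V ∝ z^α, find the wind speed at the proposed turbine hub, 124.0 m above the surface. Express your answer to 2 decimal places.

14.88 m/s

First find α: α = ln(V₂/V₁)/ln(z₂/z₁) = ln(8.7/6.0)/ln(16.3/4.0) = 0.37156/1.40487 = 0.2645
Extrapolate from 16.3 m to 124.0 m: V₃ = 8.7 × (124.0/16.3)^0.2645 = 8.7 × 1.7103 = 14.8796 m/s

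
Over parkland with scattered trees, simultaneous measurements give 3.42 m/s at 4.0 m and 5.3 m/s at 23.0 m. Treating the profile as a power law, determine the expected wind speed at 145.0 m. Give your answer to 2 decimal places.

8.40 m/s

First find α: α = ln(V₂/V₁)/ln(z₂/z₁) = ln(5.3/3.42)/ln(23.0/4.0) = 0.43807/1.74920 = 0.2504
Extrapolate from 23.0 m to 145.0 m: V₃ = 5.3 × (145.0/23.0)^0.2504 = 5.3 × 1.5858 = 8.4050 m/s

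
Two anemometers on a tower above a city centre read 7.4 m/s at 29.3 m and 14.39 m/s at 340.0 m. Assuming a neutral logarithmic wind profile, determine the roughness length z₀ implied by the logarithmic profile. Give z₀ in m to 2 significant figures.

Log law: V(z) ∝ ln(z/z₀). With r = V₁/V₂ = 7.4/14.39 = 0.51425,
r · ln(z₂/z₀) = ln(z₁/z₀) ⇒ ln z₀ = (ln z₁ − r·ln z₂)/(1 − r)
ln z₀ = (3.37759 − 0.51425×5.82895) / 0.48575 = 0.7824
z₀ = exp(0.7824) = 2.187 m

z₀ ≈ 2.2 m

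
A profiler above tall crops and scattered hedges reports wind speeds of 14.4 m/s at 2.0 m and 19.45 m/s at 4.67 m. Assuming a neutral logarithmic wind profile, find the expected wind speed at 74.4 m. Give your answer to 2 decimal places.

Log law: V ∝ ln(z/z₀). From the pair, with r = V₁/V₂ = 0.74036,
ln z₀ = (ln z₁ − r·ln z₂)/(1 − r) = (0.6931 − 0.74036×1.5412)/0.25964 = -1.7249 → z₀ = 0.1782 m
V₃ = V₁ · ln(z₃/z₀)/ln(z₁/z₀) = 14.4 × 6.0344/2.4181 = 35.9355 m/s

35.94 m/s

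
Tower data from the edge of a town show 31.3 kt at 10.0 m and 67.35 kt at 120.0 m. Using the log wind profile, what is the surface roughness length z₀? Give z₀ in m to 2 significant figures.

Log law: V(z) ∝ ln(z/z₀). With r = V₁/V₂ = 31.3/67.35 = 0.46474,
r · ln(z₂/z₀) = ln(z₁/z₀) ⇒ ln z₀ = (ln z₁ − r·ln z₂)/(1 − r)
ln z₀ = (2.30259 − 0.46474×4.78749) / 0.53526 = 0.1451
z₀ = exp(0.1451) = 1.156 m

z₀ ≈ 1.2 m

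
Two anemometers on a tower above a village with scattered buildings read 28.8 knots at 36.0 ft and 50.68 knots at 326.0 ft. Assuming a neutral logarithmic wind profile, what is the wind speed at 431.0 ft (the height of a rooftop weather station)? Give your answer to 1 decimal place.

Log law: V ∝ ln(z/z₀). From the pair, with r = V₁/V₂ = 0.56827,
ln z₀ = (ln z₁ − r·ln z₂)/(1 − r) = (3.5835 − 0.56827×5.7869)/0.43173 = 0.6833 → z₀ = 1.980 ft
V₃ = V₁ · ln(z₃/z₀)/ln(z₁/z₀) = 28.8 × 5.3828/2.9002 = 53.4526 knots

53.5 knots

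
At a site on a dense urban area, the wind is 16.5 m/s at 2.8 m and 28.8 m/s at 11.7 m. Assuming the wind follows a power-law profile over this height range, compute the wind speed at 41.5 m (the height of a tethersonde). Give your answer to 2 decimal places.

First find α: α = ln(V₂/V₁)/ln(z₂/z₁) = ln(28.8/16.5)/ln(11.7/2.8) = 0.55702/1.42997 = 0.3895
Extrapolate from 11.7 m to 41.5 m: V₃ = 28.8 × (41.5/11.7)^0.3895 = 28.8 × 1.6375 = 47.1607 m/s

47.16 m/s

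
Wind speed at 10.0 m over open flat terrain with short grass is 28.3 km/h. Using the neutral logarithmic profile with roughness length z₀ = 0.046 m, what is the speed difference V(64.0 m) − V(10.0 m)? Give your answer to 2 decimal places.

Log law: V₂ = V₁ · ln(z₂/z₀)/ln(z₁/z₀) = 28.3 × 7.2380/5.3817 = 38.0615 km/h
ΔV = 38.0615 − 28.3 = 9.7615 km/h

9.76 km/h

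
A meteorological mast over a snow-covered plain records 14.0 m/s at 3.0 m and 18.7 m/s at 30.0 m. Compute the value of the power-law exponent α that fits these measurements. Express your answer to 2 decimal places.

Power law: V₂/V₁ = (z₂/z₁)^α ⇒ α = ln(V₂/V₁) / ln(z₂/z₁)
α = ln(18.7/14.0) / ln(30.0/3.0) = ln(1.3357) / ln(10.0000)
  = 0.28947 / 2.30259 = 0.12571

α ≈ 0.13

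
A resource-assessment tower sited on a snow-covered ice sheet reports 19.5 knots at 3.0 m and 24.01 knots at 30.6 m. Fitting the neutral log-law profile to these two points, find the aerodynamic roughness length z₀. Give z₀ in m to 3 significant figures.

Log law: V(z) ∝ ln(z/z₀). With r = V₁/V₂ = 19.5/24.01 = 0.81216,
r · ln(z₂/z₀) = ln(z₁/z₀) ⇒ ln z₀ = (ln z₁ − r·ln z₂)/(1 − r)
ln z₀ = (1.09861 − 0.81216×3.42100) / 0.18784 = -8.9428
z₀ = exp(-8.9428) = 0.0001307 m

z₀ ≈ 0.000131 m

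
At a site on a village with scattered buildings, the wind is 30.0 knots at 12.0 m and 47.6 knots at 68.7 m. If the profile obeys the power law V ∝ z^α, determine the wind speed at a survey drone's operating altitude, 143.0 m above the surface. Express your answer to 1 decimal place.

57.8 knots

First find α: α = ln(V₂/V₁)/ln(z₂/z₁) = ln(47.6/30.0)/ln(68.7/12.0) = 0.46164/1.74484 = 0.2646
Extrapolate from 68.7 m to 143.0 m: V₃ = 47.6 × (143.0/68.7)^0.2646 = 47.6 × 1.2140 = 57.7884 knots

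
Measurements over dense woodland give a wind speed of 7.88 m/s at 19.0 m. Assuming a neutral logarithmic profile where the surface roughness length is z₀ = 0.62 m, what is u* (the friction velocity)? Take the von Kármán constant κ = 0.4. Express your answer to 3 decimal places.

u* ≈ 0.921 m/s

Log law: V(z) = (u*/κ) · ln(z/z₀) ⇒ u* = κ · V / ln(z/z₀)
u* = 0.4 × 7.88 / ln(19.0/0.62) = 0.4 × 7.88 / 3.4225
   = 3.1520 / 3.4225 = 0.9210 m/s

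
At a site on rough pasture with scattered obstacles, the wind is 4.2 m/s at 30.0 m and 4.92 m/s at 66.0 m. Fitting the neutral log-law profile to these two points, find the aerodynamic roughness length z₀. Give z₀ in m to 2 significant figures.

z₀ ≈ 0.30 m

Log law: V(z) ∝ ln(z/z₀). With r = V₁/V₂ = 4.2/4.92 = 0.85366,
r · ln(z₂/z₀) = ln(z₁/z₀) ⇒ ln z₀ = (ln z₁ − r·ln z₂)/(1 − r)
ln z₀ = (3.40120 − 0.85366×4.18965) / 0.14634 = -1.1981
z₀ = exp(-1.1981) = 0.3018 m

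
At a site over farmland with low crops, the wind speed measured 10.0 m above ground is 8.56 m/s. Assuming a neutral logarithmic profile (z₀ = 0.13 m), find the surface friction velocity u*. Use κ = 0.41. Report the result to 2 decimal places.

Log law: V(z) = (u*/κ) · ln(z/z₀) ⇒ u* = κ · V / ln(z/z₀)
u* = 0.41 × 8.56 / ln(10.0/0.13) = 0.41 × 8.56 / 4.3428
   = 3.5096 / 4.3428 = 0.8081 m/s

u* ≈ 0.81 m/s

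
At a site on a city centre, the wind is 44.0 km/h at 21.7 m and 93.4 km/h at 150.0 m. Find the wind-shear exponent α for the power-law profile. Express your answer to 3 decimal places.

α ≈ 0.389

Power law: V₂/V₁ = (z₂/z₁)^α ⇒ α = ln(V₂/V₁) / ln(z₂/z₁)
α = ln(93.4/44.0) / ln(150.0/21.7) = ln(2.1227) / ln(6.9124)
  = 0.75270 / 1.93332 = 0.38933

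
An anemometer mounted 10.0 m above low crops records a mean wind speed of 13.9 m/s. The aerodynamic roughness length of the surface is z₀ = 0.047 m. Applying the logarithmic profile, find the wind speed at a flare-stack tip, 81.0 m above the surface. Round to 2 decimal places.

19.32 m/s

Log law: V(z) ∝ ln(z/z₀), so V₂/V₁ = ln(z₂/z₀) / ln(z₁/z₀).
ln(81.0/0.047) = 7.4521, ln(10.0/0.047) = 5.3602
V₂ = 13.9 × 7.4521/5.3602 = 13.9 × 1.3903 = 19.3246 m/s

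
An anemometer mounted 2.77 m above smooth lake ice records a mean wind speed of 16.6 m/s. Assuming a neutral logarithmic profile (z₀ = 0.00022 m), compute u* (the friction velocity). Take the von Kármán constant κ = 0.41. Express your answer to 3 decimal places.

u* ≈ 0.721 m/s

Log law: V(z) = (u*/κ) · ln(z/z₀) ⇒ u* = κ · V / ln(z/z₀)
u* = 0.41 × 16.6 / ln(2.77/0.00022) = 0.41 × 16.6 / 9.4407
   = 6.8060 / 9.4407 = 0.7209 m/s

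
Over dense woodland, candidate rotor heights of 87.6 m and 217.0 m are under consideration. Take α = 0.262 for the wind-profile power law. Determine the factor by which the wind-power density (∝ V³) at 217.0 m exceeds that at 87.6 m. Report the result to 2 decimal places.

Speed ratio: V_B/V_A = (z_B/z_A)^α = (217.0/87.6)^0.262 = (2.4772)^0.262 = 1.26828
Power-density ratio: P_B/P_A = (V_B/V_A)³ = (1.26828)³ = 2.04009

2.04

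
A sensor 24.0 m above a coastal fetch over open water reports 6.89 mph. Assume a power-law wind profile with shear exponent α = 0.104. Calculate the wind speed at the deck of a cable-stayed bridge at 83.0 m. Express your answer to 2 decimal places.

Power-law profile: V₂ = V₁ · (z₂/z₁)^α
V₂ = 6.89 × (83.0/24.0)^0.104 = 6.89 × (3.4583)^0.104
    = 6.89 × 1.1377 = 7.8390 mph

7.84 mph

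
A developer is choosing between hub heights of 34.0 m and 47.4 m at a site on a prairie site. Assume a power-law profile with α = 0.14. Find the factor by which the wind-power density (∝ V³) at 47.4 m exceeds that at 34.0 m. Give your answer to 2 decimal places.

1.15

Speed ratio: V_B/V_A = (z_B/z_A)^α = (47.4/34.0)^0.14 = (1.3941)^0.14 = 1.04762
Power-density ratio: P_B/P_A = (V_B/V_A)³ = (1.04762)³ = 1.14976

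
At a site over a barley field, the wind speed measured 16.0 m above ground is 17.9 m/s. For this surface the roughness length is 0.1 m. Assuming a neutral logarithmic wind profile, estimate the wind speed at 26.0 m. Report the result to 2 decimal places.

Log law: V(z) ∝ ln(z/z₀), so V₂/V₁ = ln(z₂/z₀) / ln(z₁/z₀).
ln(26.0/0.1) = 5.5607, ln(16.0/0.1) = 5.0752
V₂ = 17.9 × 5.5607/5.0752 = 17.9 × 1.0957 = 19.6124 m/s

19.61 m/s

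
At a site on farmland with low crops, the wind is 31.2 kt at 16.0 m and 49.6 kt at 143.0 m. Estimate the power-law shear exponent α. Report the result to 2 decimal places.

Power law: V₂/V₁ = (z₂/z₁)^α ⇒ α = ln(V₂/V₁) / ln(z₂/z₁)
α = ln(49.6/31.2) / ln(143.0/16.0) = ln(1.5897) / ln(8.9375)
  = 0.46357 / 2.19026 = 0.21165

α ≈ 0.21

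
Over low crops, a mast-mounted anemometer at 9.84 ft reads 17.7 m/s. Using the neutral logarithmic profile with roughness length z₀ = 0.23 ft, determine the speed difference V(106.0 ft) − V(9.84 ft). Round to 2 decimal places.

Log law: V₂ = V₁ · ln(z₂/z₀)/ln(z₁/z₀) = 17.7 × 6.1331/3.7561 = 28.9010 m/s
ΔV = 28.9010 − 17.7 = 11.2010 m/s

11.20 m/s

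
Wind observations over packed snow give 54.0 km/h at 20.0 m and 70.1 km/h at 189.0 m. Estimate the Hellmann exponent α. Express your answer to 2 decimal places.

Power law: V₂/V₁ = (z₂/z₁)^α ⇒ α = ln(V₂/V₁) / ln(z₂/z₁)
α = ln(70.1/54.0) / ln(189.0/20.0) = ln(1.2981) / ln(9.4500)
  = 0.26094 / 2.24601 = 0.11618

α ≈ 0.12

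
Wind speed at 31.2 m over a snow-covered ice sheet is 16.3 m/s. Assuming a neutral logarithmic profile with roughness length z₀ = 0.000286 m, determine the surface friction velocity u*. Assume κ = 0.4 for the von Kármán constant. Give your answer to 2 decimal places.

Log law: V(z) = (u*/κ) · ln(z/z₀) ⇒ u* = κ · V / ln(z/z₀)
u* = 0.4 × 16.3 / ln(31.2/0.000286) = 0.4 × 16.3 / 11.5999
   = 6.5200 / 11.5999 = 0.5621 m/s

u* ≈ 0.56 m/s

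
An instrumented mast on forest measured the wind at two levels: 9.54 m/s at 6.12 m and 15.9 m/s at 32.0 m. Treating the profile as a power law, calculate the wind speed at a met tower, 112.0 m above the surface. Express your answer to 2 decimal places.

23.41 m/s

First find α: α = ln(V₂/V₁)/ln(z₂/z₁) = ln(15.9/9.54)/ln(32.0/6.12) = 0.51083/1.65417 = 0.3088
Extrapolate from 32.0 m to 112.0 m: V₃ = 15.9 × (112.0/32.0)^0.3088 = 15.9 × 1.4724 = 23.4105 m/s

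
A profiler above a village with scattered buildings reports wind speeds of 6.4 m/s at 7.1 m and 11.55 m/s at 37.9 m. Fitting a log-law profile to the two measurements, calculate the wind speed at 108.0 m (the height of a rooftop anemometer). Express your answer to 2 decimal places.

Log law: V ∝ ln(z/z₀). From the pair, with r = V₁/V₂ = 0.55411,
ln z₀ = (ln z₁ − r·ln z₂)/(1 − r) = (1.9601 − 0.55411×3.6350)/0.44589 = -0.1213 → z₀ = 0.8858 m
V₃ = V₁ · ln(z₃/z₀)/ln(z₁/z₀) = 6.4 × 4.8034/2.0814 = 14.7700 m/s

14.77 m/s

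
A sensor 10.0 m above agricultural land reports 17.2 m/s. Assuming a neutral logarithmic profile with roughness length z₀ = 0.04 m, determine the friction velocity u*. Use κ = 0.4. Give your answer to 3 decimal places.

Log law: V(z) = (u*/κ) · ln(z/z₀) ⇒ u* = κ · V / ln(z/z₀)
u* = 0.4 × 17.2 / ln(10.0/0.04) = 0.4 × 17.2 / 5.5215
   = 6.8800 / 5.5215 = 1.2460 m/s

u* ≈ 1.246 m/s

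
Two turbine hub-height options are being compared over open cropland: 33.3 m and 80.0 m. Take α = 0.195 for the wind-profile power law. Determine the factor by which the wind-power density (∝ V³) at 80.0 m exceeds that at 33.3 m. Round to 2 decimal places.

Speed ratio: V_B/V_A = (z_B/z_A)^α = (80.0/33.3)^0.195 = (2.4024)^0.195 = 1.18639
Power-density ratio: P_B/P_A = (V_B/V_A)³ = (1.18639)³ = 1.66985

1.67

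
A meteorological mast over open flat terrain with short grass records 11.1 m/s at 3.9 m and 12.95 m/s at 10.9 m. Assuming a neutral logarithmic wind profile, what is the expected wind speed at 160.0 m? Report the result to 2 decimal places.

Log law: V ∝ ln(z/z₀). From the pair, with r = V₁/V₂ = 0.85714,
ln z₀ = (ln z₁ − r·ln z₂)/(1 − r) = (1.3610 − 0.85714×2.3888)/0.14286 = -4.8057 → z₀ = 0.008183 m
V₃ = V₁ · ln(z₃/z₀)/ln(z₁/z₀) = 11.1 × 9.8809/6.1667 = 17.7855 m/s

17.79 m/s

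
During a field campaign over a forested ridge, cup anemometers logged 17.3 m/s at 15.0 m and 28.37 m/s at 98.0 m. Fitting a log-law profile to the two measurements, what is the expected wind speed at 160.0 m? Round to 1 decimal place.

Log law: V ∝ ln(z/z₀). From the pair, with r = V₁/V₂ = 0.60980,
ln z₀ = (ln z₁ − r·ln z₂)/(1 − r) = (2.7081 − 0.60980×4.5850)/0.39020 = -0.2252 → z₀ = 0.7984 m
V₃ = V₁ · ln(z₃/z₀)/ln(z₁/z₀) = 17.3 × 5.3003/2.9332 = 31.2612 m/s

31.3 m/s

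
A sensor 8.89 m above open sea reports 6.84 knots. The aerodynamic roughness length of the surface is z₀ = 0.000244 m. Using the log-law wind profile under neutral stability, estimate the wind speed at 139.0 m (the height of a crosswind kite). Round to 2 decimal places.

8.63 knots

Log law: V(z) ∝ ln(z/z₀), so V₂/V₁ = ln(z₂/z₀) / ln(z₁/z₀).
ln(139.0/0.000244) = 13.2528, ln(8.89/0.000244) = 10.5033
V₂ = 6.84 × 13.2528/10.5033 = 6.84 × 1.2618 = 8.6306 knots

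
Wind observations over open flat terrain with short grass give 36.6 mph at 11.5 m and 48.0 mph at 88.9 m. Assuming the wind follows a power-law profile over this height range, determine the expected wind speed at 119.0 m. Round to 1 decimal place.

First find α: α = ln(V₂/V₁)/ln(z₂/z₁) = ln(48.0/36.6)/ln(88.9/11.5) = 0.27115/2.04517 = 0.1326
Extrapolate from 88.9 m to 119.0 m: V₃ = 48.0 × (119.0/88.9)^0.1326 = 48.0 × 1.0394 = 49.8921 mph

49.9 mph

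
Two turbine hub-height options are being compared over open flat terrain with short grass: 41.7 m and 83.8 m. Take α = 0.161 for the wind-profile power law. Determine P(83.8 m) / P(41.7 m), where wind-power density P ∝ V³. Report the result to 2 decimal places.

1.40

Speed ratio: V_B/V_A = (z_B/z_A)^α = (83.8/41.7)^0.161 = (2.0096)^0.161 = 1.11892
Power-density ratio: P_B/P_A = (V_B/V_A)³ = (1.11892)³ = 1.40088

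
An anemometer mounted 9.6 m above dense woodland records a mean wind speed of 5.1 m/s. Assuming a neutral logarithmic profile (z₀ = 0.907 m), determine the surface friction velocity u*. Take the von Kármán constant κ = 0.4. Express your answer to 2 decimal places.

Log law: V(z) = (u*/κ) · ln(z/z₀) ⇒ u* = κ · V / ln(z/z₀)
u* = 0.4 × 5.1 / ln(9.6/0.907) = 0.4 × 5.1 / 2.3594
   = 2.0400 / 2.3594 = 0.8646 m/s

u* ≈ 0.86 m/s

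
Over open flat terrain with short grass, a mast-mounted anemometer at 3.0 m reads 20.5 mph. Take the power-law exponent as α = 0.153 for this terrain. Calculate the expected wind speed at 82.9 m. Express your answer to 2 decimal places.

34.06 mph

Power-law profile: V₂ = V₁ · (z₂/z₁)^α
V₂ = 20.5 × (82.9/3.0)^0.153 = 20.5 × (27.6333)^0.153
    = 20.5 × 1.6616 = 34.0638 mph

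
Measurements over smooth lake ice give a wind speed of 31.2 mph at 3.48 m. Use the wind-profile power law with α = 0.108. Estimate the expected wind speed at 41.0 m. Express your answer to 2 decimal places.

Power-law profile: V₂ = V₁ · (z₂/z₁)^α
V₂ = 31.2 × (41.0/3.48)^0.108 = 31.2 × (11.7816)^0.108
    = 31.2 × 1.3052 = 40.7235 mph

40.72 mph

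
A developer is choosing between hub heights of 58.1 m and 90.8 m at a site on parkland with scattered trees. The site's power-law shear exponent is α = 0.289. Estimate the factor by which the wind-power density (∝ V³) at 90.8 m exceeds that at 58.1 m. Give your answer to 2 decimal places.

1.47

Speed ratio: V_B/V_A = (z_B/z_A)^α = (90.8/58.1)^0.289 = (1.5628)^0.289 = 1.13773
Power-density ratio: P_B/P_A = (V_B/V_A)³ = (1.13773)³ = 1.47272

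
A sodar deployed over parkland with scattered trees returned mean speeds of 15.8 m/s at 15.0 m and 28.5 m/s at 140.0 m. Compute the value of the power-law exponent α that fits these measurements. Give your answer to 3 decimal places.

α ≈ 0.264

Power law: V₂/V₁ = (z₂/z₁)^α ⇒ α = ln(V₂/V₁) / ln(z₂/z₁)
α = ln(28.5/15.8) / ln(140.0/15.0) = ln(1.8038) / ln(9.3333)
  = 0.58989 / 2.23359 = 0.26410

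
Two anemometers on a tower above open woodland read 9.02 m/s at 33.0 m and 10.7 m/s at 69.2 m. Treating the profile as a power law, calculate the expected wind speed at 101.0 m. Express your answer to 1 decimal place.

11.7 m/s

First find α: α = ln(V₂/V₁)/ln(z₂/z₁) = ln(10.7/9.02)/ln(69.2/33.0) = 0.17080/0.74049 = 0.2307
Extrapolate from 69.2 m to 101.0 m: V₃ = 10.7 × (101.0/69.2)^0.2307 = 10.7 × 1.0911 = 11.6751 m/s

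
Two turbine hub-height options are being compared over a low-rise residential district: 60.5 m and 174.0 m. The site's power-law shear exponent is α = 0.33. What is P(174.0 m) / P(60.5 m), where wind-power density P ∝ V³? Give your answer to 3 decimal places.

2.846

Speed ratio: V_B/V_A = (z_B/z_A)^α = (174.0/60.5)^0.33 = (2.8760)^0.33 = 1.41710
Power-density ratio: P_B/P_A = (V_B/V_A)³ = (1.41710)³ = 2.84581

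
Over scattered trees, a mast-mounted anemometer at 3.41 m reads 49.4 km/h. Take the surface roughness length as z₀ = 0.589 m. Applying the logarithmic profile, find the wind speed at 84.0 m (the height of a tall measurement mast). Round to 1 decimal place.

139.5 km/h

Log law: V(z) ∝ ln(z/z₀), so V₂/V₁ = ln(z₂/z₀) / ln(z₁/z₀).
ln(84.0/0.589) = 4.9601, ln(3.41/0.589) = 1.7560
V₂ = 49.4 × 4.9601/1.7560 = 49.4 × 2.8246 = 139.5361 km/h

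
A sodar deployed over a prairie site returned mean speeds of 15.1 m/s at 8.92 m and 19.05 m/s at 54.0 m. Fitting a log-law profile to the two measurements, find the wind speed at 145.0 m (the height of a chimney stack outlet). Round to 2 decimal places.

21.22 m/s

Log law: V ∝ ln(z/z₀). From the pair, with r = V₁/V₂ = 0.79265,
ln z₀ = (ln z₁ − r·ln z₂)/(1 − r) = (2.1883 − 0.79265×3.9890)/0.20735 = -4.6953 → z₀ = 0.009138 m
V₃ = V₁ · ln(z₃/z₀)/ln(z₁/z₀) = 15.1 × 9.6721/6.8836 = 21.2167 m/s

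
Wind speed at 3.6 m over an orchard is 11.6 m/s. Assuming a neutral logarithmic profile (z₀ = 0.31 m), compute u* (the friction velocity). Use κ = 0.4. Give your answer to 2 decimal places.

u* ≈ 1.89 m/s

Log law: V(z) = (u*/κ) · ln(z/z₀) ⇒ u* = κ · V / ln(z/z₀)
u* = 0.4 × 11.6 / ln(3.6/0.31) = 0.4 × 11.6 / 2.4521
   = 4.6400 / 2.4521 = 1.8922 m/s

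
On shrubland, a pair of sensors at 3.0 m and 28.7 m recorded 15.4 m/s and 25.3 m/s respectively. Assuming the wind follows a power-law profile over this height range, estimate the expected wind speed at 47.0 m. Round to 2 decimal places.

First find α: α = ln(V₂/V₁)/ln(z₂/z₁) = ln(25.3/15.4)/ln(28.7/3.0) = 0.49644/2.25828 = 0.2198
Extrapolate from 28.7 m to 47.0 m: V₃ = 25.3 × (47.0/28.7)^0.2198 = 25.3 × 1.1145 = 28.1976 m/s

28.20 m/s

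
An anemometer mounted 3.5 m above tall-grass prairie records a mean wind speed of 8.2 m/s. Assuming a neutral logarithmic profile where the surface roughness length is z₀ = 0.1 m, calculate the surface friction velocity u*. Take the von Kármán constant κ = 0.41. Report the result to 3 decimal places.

Log law: V(z) = (u*/κ) · ln(z/z₀) ⇒ u* = κ · V / ln(z/z₀)
u* = 0.41 × 8.2 / ln(3.5/0.1) = 0.41 × 8.2 / 3.5553
   = 3.3620 / 3.5553 = 0.9456 m/s

u* ≈ 0.946 m/s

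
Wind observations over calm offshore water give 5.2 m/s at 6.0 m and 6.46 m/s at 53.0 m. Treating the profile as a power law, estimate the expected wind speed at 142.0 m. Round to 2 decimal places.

7.13 m/s

First find α: α = ln(V₂/V₁)/ln(z₂/z₁) = ln(6.46/5.2)/ln(53.0/6.0) = 0.21697/2.17853 = 0.0996
Extrapolate from 53.0 m to 142.0 m: V₃ = 6.46 × (142.0/53.0)^0.0996 = 6.46 × 1.1031 = 7.1262 m/s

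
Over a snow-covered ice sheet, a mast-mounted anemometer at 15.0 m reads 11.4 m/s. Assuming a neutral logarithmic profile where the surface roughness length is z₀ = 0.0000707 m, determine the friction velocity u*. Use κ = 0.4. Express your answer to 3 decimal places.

Log law: V(z) = (u*/κ) · ln(z/z₀) ⇒ u* = κ · V / ln(z/z₀)
u* = 0.4 × 11.4 / ln(15.0/0.0000707) = 0.4 × 11.4 / 12.2651
   = 4.5600 / 12.2651 = 0.3718 m/s

u* ≈ 0.372 m/s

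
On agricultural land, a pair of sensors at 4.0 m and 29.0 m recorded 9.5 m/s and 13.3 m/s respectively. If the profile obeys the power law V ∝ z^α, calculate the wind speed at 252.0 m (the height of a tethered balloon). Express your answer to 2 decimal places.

First find α: α = ln(V₂/V₁)/ln(z₂/z₁) = ln(13.3/9.5)/ln(29.0/4.0) = 0.33647/1.98100 = 0.1698
Extrapolate from 29.0 m to 252.0 m: V₃ = 13.3 × (252.0/29.0)^0.1698 = 13.3 × 1.4437 = 19.2018 m/s

19.20 m/s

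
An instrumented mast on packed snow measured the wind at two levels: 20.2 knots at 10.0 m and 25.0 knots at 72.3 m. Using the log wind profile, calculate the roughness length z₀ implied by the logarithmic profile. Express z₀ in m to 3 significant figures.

Log law: V(z) ∝ ln(z/z₀). With r = V₁/V₂ = 20.2/25.0 = 0.80800,
r · ln(z₂/z₀) = ln(z₁/z₀) ⇒ ln z₀ = (ln z₁ − r·ln z₂)/(1 − r)
ln z₀ = (2.30259 − 0.80800×4.28082) / 0.19200 = -6.0225
z₀ = exp(-6.0225) = 0.002424 m

z₀ ≈ 0.00242 m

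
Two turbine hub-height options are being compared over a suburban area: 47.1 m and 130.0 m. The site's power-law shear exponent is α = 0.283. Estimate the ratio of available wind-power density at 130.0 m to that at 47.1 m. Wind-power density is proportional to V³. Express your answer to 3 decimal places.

2.368

Speed ratio: V_B/V_A = (z_B/z_A)^α = (130.0/47.1)^0.283 = (2.7601)^0.283 = 1.33285
Power-density ratio: P_B/P_A = (V_B/V_A)³ = (1.33285)³ = 2.36779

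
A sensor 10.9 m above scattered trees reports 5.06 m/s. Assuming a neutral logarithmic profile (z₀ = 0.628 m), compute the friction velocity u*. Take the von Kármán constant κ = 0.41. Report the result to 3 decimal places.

Log law: V(z) = (u*/κ) · ln(z/z₀) ⇒ u* = κ · V / ln(z/z₀)
u* = 0.41 × 5.06 / ln(10.9/0.628) = 0.41 × 5.06 / 2.8540
   = 2.0746 / 2.8540 = 0.7269 m/s

u* ≈ 0.727 m/s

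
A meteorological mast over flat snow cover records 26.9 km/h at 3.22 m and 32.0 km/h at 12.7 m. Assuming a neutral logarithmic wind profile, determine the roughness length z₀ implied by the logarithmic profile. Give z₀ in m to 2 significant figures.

Log law: V(z) ∝ ln(z/z₀). With r = V₁/V₂ = 26.9/32.0 = 0.84062,
r · ln(z₂/z₀) = ln(z₁/z₀) ⇒ ln z₀ = (ln z₁ − r·ln z₂)/(1 − r)
ln z₀ = (1.16938 − 0.84062×2.54160) / 0.15938 = -6.0684
z₀ = exp(-6.0684) = 0.002315 m

z₀ ≈ 0.0023 m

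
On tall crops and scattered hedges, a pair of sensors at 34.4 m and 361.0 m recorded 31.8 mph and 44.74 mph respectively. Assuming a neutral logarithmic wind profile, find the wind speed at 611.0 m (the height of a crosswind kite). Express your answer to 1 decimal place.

Log law: V ∝ ln(z/z₀). From the pair, with r = V₁/V₂ = 0.71077,
ln z₀ = (ln z₁ − r·ln z₂)/(1 − r) = (3.5381 − 0.71077×5.8889)/0.28923 = -2.2391 → z₀ = 0.1066 m
V₃ = V₁ · ln(z₃/z₀)/ln(z₁/z₀) = 31.8 × 8.6542/5.7771 = 47.6366 mph

47.6 mph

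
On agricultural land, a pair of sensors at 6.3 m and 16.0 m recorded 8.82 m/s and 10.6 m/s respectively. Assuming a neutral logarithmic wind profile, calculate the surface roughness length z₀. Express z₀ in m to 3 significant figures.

Log law: V(z) ∝ ln(z/z₀). With r = V₁/V₂ = 8.82/10.6 = 0.83208,
r · ln(z₂/z₀) = ln(z₁/z₀) ⇒ ln z₀ = (ln z₁ − r·ln z₂)/(1 − r)
ln z₀ = (1.84055 − 0.83208×2.77259) / 0.16792 = -2.7778
z₀ = exp(-2.7778) = 0.06218 m

z₀ ≈ 0.0622 m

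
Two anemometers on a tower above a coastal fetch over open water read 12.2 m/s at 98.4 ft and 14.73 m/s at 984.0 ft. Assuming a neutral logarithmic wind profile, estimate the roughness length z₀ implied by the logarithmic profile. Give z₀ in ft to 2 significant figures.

z₀ ≈ 0.0015 ft

Log law: V(z) ∝ ln(z/z₀). With r = V₁/V₂ = 12.2/14.73 = 0.82824,
r · ln(z₂/z₀) = ln(z₁/z₀) ⇒ ln z₀ = (ln z₁ − r·ln z₂)/(1 − r)
ln z₀ = (4.58904 − 0.82824×6.89163) / 0.17176 = -6.5143
z₀ = exp(-6.5143) = 0.001482 ft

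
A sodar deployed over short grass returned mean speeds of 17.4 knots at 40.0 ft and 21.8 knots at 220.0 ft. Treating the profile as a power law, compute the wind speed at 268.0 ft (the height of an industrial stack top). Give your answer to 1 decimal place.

First find α: α = ln(V₂/V₁)/ln(z₂/z₁) = ln(21.8/17.4)/ln(220.0/40.0) = 0.22544/1.70475 = 0.1322
Extrapolate from 220.0 ft to 268.0 ft: V₃ = 21.8 × (268.0/220.0)^0.1322 = 21.8 × 1.0264 = 22.3765 knots

22.4 knots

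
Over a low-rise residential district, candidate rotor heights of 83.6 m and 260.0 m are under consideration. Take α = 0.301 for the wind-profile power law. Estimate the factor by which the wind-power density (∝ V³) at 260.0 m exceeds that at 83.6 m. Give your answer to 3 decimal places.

Speed ratio: V_B/V_A = (z_B/z_A)^α = (260.0/83.6)^0.301 = (3.1100)^0.301 = 1.40709
Power-density ratio: P_B/P_A = (V_B/V_A)³ = (1.40709)³ = 2.78592

2.786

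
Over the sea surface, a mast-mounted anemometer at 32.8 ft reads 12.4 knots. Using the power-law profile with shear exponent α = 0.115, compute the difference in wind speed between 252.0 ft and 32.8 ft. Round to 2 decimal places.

Power law: V₂ = V₁ · (z₂/z₁)^α = 12.4 × (7.6829)^0.115 = 15.6768 knots
ΔV = 15.6768 − 12.4 = 3.2768 knots

3.28 knots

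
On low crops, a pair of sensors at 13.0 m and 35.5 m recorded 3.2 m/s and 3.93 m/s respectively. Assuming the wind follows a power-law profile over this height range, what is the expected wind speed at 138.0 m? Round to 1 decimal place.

First find α: α = ln(V₂/V₁)/ln(z₂/z₁) = ln(3.93/3.2)/ln(35.5/13.0) = 0.20549/1.00458 = 0.2046
Extrapolate from 35.5 m to 138.0 m: V₃ = 3.93 × (138.0/35.5)^0.2046 = 3.93 × 1.3201 = 5.1881 m/s

5.2 m/s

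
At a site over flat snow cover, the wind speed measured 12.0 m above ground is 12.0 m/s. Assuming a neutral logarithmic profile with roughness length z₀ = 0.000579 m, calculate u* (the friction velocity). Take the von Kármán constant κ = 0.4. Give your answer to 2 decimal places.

Log law: V(z) = (u*/κ) · ln(z/z₀) ⇒ u* = κ · V / ln(z/z₀)
u* = 0.4 × 12.0 / ln(12.0/0.000579) = 0.4 × 12.0 / 9.9391
   = 4.8000 / 9.9391 = 0.4829 m/s

u* ≈ 0.48 m/s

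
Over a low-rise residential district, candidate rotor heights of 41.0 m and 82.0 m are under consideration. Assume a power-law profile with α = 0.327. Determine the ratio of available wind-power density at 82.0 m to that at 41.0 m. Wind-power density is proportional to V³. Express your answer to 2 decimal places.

Speed ratio: V_B/V_A = (z_B/z_A)^α = (82.0/41.0)^0.327 = (2.0000)^0.327 = 1.25440
Power-density ratio: P_B/P_A = (V_B/V_A)³ = (1.25440)³ = 1.97383

1.97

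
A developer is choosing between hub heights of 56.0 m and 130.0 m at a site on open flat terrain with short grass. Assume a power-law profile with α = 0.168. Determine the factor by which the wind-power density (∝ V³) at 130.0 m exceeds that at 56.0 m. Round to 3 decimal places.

Speed ratio: V_B/V_A = (z_B/z_A)^α = (130.0/56.0)^0.168 = (2.3214)^0.168 = 1.15199
Power-density ratio: P_B/P_A = (V_B/V_A)³ = (1.15199)³ = 1.52876

1.529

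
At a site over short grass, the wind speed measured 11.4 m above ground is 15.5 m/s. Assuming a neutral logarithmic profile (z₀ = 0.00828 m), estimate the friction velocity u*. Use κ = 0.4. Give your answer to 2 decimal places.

Log law: V(z) = (u*/κ) · ln(z/z₀) ⇒ u* = κ · V / ln(z/z₀)
u* = 0.4 × 15.5 / ln(11.4/0.00828) = 0.4 × 15.5 / 7.2275
   = 6.2000 / 7.2275 = 0.8578 m/s

u* ≈ 0.86 m/s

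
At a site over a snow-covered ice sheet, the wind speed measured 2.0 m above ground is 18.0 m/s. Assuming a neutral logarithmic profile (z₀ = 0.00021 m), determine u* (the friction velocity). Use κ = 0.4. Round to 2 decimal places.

Log law: V(z) = (u*/κ) · ln(z/z₀) ⇒ u* = κ · V / ln(z/z₀)
u* = 0.4 × 18.0 / ln(2.0/0.00021) = 0.4 × 18.0 / 9.1616
   = 7.2000 / 9.1616 = 0.7859 m/s

u* ≈ 0.79 m/s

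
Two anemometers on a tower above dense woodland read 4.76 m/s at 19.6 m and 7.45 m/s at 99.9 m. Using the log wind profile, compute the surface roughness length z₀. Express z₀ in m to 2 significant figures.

z₀ ≈ 1.1 m

Log law: V(z) ∝ ln(z/z₀). With r = V₁/V₂ = 4.76/7.45 = 0.63893,
r · ln(z₂/z₀) = ln(z₁/z₀) ⇒ ln z₀ = (ln z₁ − r·ln z₂)/(1 − r)
ln z₀ = (2.97553 − 0.63893×4.60417) / 0.36107 = 0.0936
z₀ = exp(0.0936) = 1.098 m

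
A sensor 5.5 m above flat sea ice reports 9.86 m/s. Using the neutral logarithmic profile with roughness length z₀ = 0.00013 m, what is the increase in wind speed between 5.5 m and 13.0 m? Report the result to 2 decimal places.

0.80 m/s

Log law: V₂ = V₁ · ln(z₂/z₀)/ln(z₁/z₀) = 9.86 × 11.5129/10.6527 = 10.6562 m/s
ΔV = 10.6562 − 9.86 = 0.7962 m/s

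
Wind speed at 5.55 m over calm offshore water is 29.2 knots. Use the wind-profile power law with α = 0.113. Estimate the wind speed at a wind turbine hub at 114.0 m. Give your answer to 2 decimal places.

41.09 knots

Power-law profile: V₂ = V₁ · (z₂/z₁)^α
V₂ = 29.2 × (114.0/5.55)^0.113 = 29.2 × (20.5405)^0.113
    = 29.2 × 1.4071 = 41.0873 knots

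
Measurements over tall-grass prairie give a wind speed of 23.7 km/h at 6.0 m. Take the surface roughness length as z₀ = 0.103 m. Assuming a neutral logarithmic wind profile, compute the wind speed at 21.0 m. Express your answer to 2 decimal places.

Log law: V(z) ∝ ln(z/z₀), so V₂/V₁ = ln(z₂/z₀) / ln(z₁/z₀).
ln(21.0/0.103) = 5.3175, ln(6.0/0.103) = 4.0648
V₂ = 23.7 × 5.3175/4.0648 = 23.7 × 1.3082 = 31.0043 km/h

31.00 km/h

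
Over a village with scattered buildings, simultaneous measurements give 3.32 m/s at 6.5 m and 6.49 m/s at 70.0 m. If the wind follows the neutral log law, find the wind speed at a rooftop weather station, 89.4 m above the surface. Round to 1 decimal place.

Log law: V ∝ ln(z/z₀). From the pair, with r = V₁/V₂ = 0.51156,
ln z₀ = (ln z₁ − r·ln z₂)/(1 − r) = (1.8718 − 0.51156×4.2485)/0.48844 = -0.6174 → z₀ = 0.5394 m
V₃ = V₁ · ln(z₃/z₀)/ln(z₁/z₀) = 3.32 × 5.1105/2.4892 = 6.8163 m/s

6.8 m/s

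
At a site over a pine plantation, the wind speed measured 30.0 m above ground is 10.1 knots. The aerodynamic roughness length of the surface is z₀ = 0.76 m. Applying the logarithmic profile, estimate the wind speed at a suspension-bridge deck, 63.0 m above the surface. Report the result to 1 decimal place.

12.1 knots

Log law: V(z) ∝ ln(z/z₀), so V₂/V₁ = ln(z₂/z₀) / ln(z₁/z₀).
ln(63.0/0.76) = 4.4176, ln(30.0/0.76) = 3.6756
V₂ = 10.1 × 4.4176/3.6756 = 10.1 × 1.2019 = 12.1387 knots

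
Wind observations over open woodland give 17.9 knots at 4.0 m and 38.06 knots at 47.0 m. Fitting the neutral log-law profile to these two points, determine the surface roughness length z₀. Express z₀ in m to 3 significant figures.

Log law: V(z) ∝ ln(z/z₀). With r = V₁/V₂ = 17.9/38.06 = 0.47031,
r · ln(z₂/z₀) = ln(z₁/z₀) ⇒ ln z₀ = (ln z₁ − r·ln z₂)/(1 − r)
ln z₀ = (1.38629 − 0.47031×3.85015) / 0.52969 = -0.8014
z₀ = exp(-0.8014) = 0.4487 m

z₀ ≈ 0.449 m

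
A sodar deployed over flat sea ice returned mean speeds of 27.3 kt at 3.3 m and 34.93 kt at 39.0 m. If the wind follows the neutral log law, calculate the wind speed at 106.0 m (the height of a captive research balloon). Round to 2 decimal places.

38.02 kt

Log law: V ∝ ln(z/z₀). From the pair, with r = V₁/V₂ = 0.78156,
ln z₀ = (ln z₁ − r·ln z₂)/(1 − r) = (1.1939 − 0.78156×3.6636)/0.21844 = -7.6424 → z₀ = 0.0004797 m
V₃ = V₁ · ln(z₃/z₀)/ln(z₁/z₀) = 27.3 × 12.3058/8.8363 = 38.0191 kt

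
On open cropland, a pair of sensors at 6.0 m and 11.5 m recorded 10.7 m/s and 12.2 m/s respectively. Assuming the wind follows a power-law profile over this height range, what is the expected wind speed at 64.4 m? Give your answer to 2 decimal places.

First find α: α = ln(V₂/V₁)/ln(z₂/z₁) = ln(12.2/10.7)/ln(11.5/6.0) = 0.13119/0.65059 = 0.2017
Extrapolate from 11.5 m to 64.4 m: V₃ = 12.2 × (64.4/11.5)^0.2017 = 12.2 × 1.4154 = 17.2677 m/s

17.27 m/s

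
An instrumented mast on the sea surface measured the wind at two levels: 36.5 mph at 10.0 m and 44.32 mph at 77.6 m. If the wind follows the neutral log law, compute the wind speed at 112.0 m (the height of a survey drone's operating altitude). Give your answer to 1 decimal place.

45.7 mph

Log law: V ∝ ln(z/z₀). From the pair, with r = V₁/V₂ = 0.82356,
ln z₀ = (ln z₁ − r·ln z₂)/(1 − r) = (2.3026 − 0.82356×4.3516)/0.17644 = -7.2611 → z₀ = 0.0007023 m
V₃ = V₁ · ln(z₃/z₀)/ln(z₁/z₀) = 36.5 × 11.9796/9.5637 = 45.7204 mph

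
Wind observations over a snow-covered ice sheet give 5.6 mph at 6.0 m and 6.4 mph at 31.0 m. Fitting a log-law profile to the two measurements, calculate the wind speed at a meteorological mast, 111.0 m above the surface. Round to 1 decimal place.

Log law: V ∝ ln(z/z₀). From the pair, with r = V₁/V₂ = 0.87500,
ln z₀ = (ln z₁ − r·ln z₂)/(1 − r) = (1.7918 − 0.87500×3.4340)/0.12500 = -9.7038 → z₀ = 0.00006105 m
V₃ = V₁ · ln(z₃/z₀)/ln(z₁/z₀) = 5.6 × 14.4134/11.4956 = 7.0214 mph

7.0 mph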